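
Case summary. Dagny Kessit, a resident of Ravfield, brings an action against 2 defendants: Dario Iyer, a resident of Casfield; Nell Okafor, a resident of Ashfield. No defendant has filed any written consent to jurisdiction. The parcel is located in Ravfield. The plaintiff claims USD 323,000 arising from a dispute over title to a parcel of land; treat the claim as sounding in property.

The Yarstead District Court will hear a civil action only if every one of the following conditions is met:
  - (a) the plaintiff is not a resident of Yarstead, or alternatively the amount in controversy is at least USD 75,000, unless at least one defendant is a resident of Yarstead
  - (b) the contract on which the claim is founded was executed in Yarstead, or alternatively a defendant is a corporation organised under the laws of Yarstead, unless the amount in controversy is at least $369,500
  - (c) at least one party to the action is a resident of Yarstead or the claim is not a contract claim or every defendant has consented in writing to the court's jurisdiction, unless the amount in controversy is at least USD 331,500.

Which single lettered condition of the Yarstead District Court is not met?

The Yarstead District Court:
  (a) The plaintiff resides in Ravfield, which is not Yarstead, so one alternative holds. Met.
  (b) No contract (and hence no place of execution) is alleged; no defendant is a corporation — no alternative holds. Nor does the 'unless' clause help: the amount in controversy is 323,000 dollars, below the USD 369,500 floor. Fails.
  (c) The claim is a property claim, not a contract claim, which satisfies one of the alternatives. Met.
Only condition (b) fails.

(b)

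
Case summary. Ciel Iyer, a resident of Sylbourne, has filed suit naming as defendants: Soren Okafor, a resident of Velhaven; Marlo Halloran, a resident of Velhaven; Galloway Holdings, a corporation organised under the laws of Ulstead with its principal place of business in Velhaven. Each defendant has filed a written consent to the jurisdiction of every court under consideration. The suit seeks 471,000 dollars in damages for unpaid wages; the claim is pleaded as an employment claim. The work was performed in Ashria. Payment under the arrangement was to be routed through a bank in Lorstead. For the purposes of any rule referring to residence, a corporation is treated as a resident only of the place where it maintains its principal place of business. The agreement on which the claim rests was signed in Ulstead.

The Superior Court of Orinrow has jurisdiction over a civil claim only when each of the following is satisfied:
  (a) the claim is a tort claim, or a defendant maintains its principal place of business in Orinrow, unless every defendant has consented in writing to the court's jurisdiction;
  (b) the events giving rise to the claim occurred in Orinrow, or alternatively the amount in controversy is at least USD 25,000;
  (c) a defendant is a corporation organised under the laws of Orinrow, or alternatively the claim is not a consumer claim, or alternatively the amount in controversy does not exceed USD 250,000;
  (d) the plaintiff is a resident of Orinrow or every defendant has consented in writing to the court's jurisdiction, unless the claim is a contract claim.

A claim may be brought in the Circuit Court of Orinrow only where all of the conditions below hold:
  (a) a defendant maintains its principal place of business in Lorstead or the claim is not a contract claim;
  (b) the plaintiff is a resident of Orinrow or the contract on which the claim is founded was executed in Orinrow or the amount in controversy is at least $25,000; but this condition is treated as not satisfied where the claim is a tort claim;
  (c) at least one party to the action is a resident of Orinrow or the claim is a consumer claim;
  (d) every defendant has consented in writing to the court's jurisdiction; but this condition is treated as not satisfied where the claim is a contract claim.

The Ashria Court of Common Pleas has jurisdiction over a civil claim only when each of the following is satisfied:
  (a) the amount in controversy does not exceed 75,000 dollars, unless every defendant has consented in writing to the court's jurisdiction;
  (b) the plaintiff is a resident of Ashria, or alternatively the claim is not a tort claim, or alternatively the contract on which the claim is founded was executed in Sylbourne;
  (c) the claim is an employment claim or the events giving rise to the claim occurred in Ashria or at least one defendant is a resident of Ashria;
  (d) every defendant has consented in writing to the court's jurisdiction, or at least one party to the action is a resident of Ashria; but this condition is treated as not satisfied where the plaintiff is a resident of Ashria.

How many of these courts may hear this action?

2

The Superior Court of Orinrow:
  (a) The claim is an employment claim, not a tort claim; the corporate defendant(s) have their principal place of business in Velhaven, not Orinrow — every alternative fails. However, every defendant has filed written consent, so the 'unless' proviso supplies this condition. Condition met.
  (b) The amount in controversy is USD 471,000, which meets the $25,000 floor, which satisfies one of the alternatives. Condition met.
  (c) The claim is an employment claim, not a consumer claim — that alternative is enough. Met.
  (d) Every defendant has filed written consent, so one alternative holds. Condition met.
  → The court has jurisdiction.
The Circuit Court of Orinrow:
  (a) The claim is an employment claim, not a contract claim, which satisfies one of the alternatives. Satisfied.
  (b) The amount in controversy is 471,000 dollars, which meets the USD 25,000 floor, which satisfies one of the alternatives. And the carve-out is inapplicable — the claim is an employment claim, not a tort claim. Condition met.
  (c) No party resides in Orinrow; the claim is an employment claim, not a consumer claim — no alternative holds. Not met.
  (d) Every defendant has filed written consent. And the carve-out is inapplicable — the claim is an employment claim, not a contract claim. Met.
  → No jurisdiction.
The Ashria Court of Common Pleas:
  (a) The amount in controversy is USD 471,000, above the USD 75,000 ceiling. However, every defendant has filed written consent, so the 'unless' proviso supplies this condition. Met.
  (b) The claim is an employment claim, not a tort claim, so one alternative holds. Condition met.
  (c) The claim is an employment claim, which satisfies one of the alternatives. Met.
  (d) Every defendant has filed written consent — that alternative is enough. And the carve-out is inapplicable — the plaintiff resides in Sylbourne, not Ashria. Met.
  → Jurisdiction lies.
Courts with jurisdiction: the Superior Court of Orinrow, the Ashria Court of Common Pleas — 2 in total.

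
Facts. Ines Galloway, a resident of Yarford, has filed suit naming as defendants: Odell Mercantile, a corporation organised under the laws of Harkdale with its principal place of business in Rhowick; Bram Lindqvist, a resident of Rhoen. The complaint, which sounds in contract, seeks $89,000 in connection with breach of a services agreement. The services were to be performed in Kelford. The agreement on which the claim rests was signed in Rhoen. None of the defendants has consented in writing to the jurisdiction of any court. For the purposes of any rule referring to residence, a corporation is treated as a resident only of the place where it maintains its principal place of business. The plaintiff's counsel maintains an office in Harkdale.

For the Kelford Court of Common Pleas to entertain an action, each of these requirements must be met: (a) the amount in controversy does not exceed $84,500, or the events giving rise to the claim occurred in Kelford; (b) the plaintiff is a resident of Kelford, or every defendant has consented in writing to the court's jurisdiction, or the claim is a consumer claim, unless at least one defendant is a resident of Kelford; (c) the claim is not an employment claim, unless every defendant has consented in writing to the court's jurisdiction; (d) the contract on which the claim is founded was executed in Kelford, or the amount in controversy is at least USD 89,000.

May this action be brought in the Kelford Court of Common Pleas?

No

The Kelford Court of Common Pleas:
  (a) The operative events occurred in Kelford, so this disjunct is met. Met.
  (b) The plaintiff resides in Yarford, not Kelford; no such written consent has been filed; the claim is a contract claim, not a consumer claim — every alternative fails. The proviso offers no rescue either, since no defendant resides in Kelford (they reside in Rhowick, Rhoen). Fails.
  (c) The claim is a contract claim, not an employment claim. Met.
  (d) The amount in controversy is $89,000, which meets the 89,000 dollars floor, so one alternative holds. Condition met.
  → No jurisdiction.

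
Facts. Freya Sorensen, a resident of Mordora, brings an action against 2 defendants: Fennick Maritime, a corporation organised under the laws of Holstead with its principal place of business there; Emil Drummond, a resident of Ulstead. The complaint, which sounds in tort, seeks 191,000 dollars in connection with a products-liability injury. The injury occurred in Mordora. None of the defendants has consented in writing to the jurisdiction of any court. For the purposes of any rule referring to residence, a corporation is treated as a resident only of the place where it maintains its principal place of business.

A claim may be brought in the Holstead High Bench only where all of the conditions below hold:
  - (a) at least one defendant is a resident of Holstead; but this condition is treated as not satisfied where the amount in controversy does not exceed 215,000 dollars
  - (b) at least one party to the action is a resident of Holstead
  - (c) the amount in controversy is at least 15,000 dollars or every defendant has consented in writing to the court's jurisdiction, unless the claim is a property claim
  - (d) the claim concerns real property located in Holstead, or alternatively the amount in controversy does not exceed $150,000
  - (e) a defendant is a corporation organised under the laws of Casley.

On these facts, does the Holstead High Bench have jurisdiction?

The Holstead High Bench:
  (a) Fennick Maritime resides in Holstead. But the carve-out bites: the amount in controversy is $191,000, within the $215,000 ceiling. Fails.
  (b) Fennick Maritime resides in Holstead. Satisfied.
  (c) The amount in controversy is $191,000, which meets the 15,000 dollars floor, which satisfies one of the alternatives. Condition met.
  (d) The claim does not concern real property; the amount in controversy is $191,000, above the 150,000 dollars ceiling — every alternative fails. Not satisfied.
  (e) The corporate defendant(s) are organised in Holstead, not Casley. Not satisfied.
  → The court lacks jurisdiction.

No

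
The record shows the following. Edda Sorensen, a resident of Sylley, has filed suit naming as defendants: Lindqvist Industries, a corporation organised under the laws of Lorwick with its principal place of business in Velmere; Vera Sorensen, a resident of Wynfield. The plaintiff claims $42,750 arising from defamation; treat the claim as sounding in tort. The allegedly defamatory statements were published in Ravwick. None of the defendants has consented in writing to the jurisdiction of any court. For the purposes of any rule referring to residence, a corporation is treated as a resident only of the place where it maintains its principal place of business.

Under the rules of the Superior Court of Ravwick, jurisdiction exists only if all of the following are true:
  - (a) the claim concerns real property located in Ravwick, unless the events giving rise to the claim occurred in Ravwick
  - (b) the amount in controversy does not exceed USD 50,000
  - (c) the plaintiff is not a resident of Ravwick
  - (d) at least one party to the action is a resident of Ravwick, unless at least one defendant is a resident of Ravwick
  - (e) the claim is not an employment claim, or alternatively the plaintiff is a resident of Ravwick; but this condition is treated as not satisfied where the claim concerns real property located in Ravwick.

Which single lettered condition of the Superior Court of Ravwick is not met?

The Superior Court of Ravwick:
  (a) The claim does not concern real property. But the operative events occurred in Ravwick, and the 'unless' clause therefore excuses the requirement. Met.
  (b) The amount in controversy is $42,750, within the 50,000 dollars ceiling. Condition met.
  (c) The plaintiff resides in Sylley, which is not Ravwick. Met.
  (d) No party resides in Ravwick. Nor does the 'unless' clause help: no defendant resides in Ravwick (they reside in Velmere, Wynfield). Not met.
  (e) The claim is a tort claim, not an employment claim, which satisfies one of the alternatives. The carve-out does not apply: the claim does not concern real property. Condition met.
Only condition (d) fails.

(d)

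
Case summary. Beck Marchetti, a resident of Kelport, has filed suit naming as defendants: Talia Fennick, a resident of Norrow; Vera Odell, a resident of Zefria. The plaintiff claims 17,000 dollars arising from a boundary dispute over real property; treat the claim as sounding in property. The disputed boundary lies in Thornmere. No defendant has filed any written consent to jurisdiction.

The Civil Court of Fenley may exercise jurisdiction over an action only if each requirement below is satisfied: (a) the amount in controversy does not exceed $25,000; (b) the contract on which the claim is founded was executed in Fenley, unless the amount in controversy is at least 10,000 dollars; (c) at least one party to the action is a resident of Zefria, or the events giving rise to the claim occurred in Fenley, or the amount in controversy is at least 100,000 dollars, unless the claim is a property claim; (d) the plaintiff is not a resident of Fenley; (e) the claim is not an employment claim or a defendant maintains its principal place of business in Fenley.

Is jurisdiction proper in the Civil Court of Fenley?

Yes

The Civil Court of Fenley:
  (a) The amount in controversy is 17,000 dollars, within the $25,000 ceiling. Condition met.
  (b) No contract (and hence no place of execution) is alleged. The proviso rescues it, though: the amount in controversy is $17,000, which meets the $10,000 floor. Met.
  (c) Vera Odell resides in Zefria — that alternative is enough. Met.
  (d) The plaintiff resides in Kelport, which is not Fenley. Met.
  (e) The claim is a property claim, not an employment claim — that alternative is enough. Met.
  → Every requirement is satisfied — jurisdiction.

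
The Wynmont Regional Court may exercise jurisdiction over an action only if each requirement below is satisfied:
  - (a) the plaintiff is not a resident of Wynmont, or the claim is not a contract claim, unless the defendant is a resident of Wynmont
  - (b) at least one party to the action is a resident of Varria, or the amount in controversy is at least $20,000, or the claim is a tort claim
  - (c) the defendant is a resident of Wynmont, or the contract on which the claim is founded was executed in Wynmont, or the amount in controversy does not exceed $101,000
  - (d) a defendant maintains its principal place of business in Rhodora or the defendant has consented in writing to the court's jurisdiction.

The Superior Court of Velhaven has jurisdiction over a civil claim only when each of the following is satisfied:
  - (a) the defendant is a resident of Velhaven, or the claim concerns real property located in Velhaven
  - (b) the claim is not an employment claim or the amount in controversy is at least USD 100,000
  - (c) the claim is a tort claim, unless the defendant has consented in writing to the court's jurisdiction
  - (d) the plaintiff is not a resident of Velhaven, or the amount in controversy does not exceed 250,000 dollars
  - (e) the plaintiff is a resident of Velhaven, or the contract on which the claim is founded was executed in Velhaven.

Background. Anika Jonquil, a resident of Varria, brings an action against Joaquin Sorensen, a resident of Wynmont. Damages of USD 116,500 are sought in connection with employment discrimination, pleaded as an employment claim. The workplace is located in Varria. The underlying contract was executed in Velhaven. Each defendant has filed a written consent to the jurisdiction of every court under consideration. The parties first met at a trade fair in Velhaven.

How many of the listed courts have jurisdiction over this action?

The Wynmont Regional Court:
  (a) The plaintiff resides in Varria, which is not Wynmont, which satisfies one of the alternatives. Satisfied.
  (b) Anika Jonquil resides in Varria, which satisfies one of the alternatives. Condition met.
  (c) The defendant resides in Wynmont, so one alternative holds. Satisfied.
  (d) Every defendant has filed written consent, which satisfies one of the alternatives. Met.
  → The court has jurisdiction.
The Superior Court of Velhaven:
  (a) The defendant resides in Wynmont, not Velhaven; the claim does not concern real property — no alternative holds. Fails.
  (b) The amount in controversy is USD 116,500, which meets the USD 100,000 floor, so this disjunct is met. Condition met.
  (c) The claim is an employment claim, not a tort claim. But every defendant has filed written consent, and the 'unless' clause therefore excuses the requirement. Satisfied.
  (d) The plaintiff resides in Varria, which is not Velhaven — that alternative is enough. Condition met.
  (e) The contract was executed in Velhaven — that alternative is enough. Condition met.
  → Not every requirement is met — no jurisdiction.
Courts with jurisdiction: the Wynmont Regional Court — 1 in total.

1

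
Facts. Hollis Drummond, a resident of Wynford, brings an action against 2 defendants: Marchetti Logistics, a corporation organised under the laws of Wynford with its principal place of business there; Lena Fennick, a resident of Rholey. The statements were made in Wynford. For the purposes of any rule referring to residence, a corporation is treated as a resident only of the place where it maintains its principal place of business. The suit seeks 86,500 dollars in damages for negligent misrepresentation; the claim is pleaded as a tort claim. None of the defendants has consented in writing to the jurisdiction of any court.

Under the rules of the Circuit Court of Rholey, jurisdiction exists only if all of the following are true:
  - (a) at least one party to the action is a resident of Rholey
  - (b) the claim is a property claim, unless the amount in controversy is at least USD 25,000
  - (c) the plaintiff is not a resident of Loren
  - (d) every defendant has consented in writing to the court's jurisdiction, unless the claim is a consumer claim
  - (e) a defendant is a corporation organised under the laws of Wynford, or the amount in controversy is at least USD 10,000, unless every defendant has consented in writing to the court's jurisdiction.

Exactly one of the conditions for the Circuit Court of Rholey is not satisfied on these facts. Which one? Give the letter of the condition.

(d)

The Circuit Court of Rholey:
  (a) Lena Fennick resides in Rholey. Condition met.
  (b) The claim is a tort claim, not a property claim. However, the amount in controversy is $86,500, which meets the 25,000 dollars floor, so the 'unless' proviso supplies this condition. Satisfied.
  (c) The plaintiff resides in Wynford, which is not Loren. Satisfied.
  (d) No such written consent has been filed. Nor does the 'unless' clause help: the claim is a tort claim, not a consumer claim. Not met.
  (e) Marchetti Logistics is organised under the laws of Wynford, so this disjunct is met. Condition met.
Only condition (d) fails.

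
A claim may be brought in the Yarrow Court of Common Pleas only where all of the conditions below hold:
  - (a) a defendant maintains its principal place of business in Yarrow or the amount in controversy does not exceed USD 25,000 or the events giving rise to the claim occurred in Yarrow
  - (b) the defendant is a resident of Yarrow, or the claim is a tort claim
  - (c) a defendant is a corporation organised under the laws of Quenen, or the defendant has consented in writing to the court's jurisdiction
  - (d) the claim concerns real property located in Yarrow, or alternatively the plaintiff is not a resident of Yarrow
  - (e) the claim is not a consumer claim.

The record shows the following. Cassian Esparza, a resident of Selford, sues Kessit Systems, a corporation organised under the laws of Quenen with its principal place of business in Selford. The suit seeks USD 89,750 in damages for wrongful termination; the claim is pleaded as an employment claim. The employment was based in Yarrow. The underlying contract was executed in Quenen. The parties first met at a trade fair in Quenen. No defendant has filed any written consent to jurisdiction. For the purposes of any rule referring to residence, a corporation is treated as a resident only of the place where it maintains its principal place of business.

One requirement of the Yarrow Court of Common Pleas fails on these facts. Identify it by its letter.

(b)

The Yarrow Court of Common Pleas:
  (a) The operative events occurred in Yarrow — that alternative is enough. Satisfied.
  (b) The defendant resides in Selford, not Yarrow; the claim is an employment claim, not a tort claim — none of the alternatives is met. Not met.
  (c) Kessit Systems is organised under the laws of Quenen, so one alternative holds. Condition met.
  (d) The plaintiff resides in Selford, which is not Yarrow, so this disjunct is met. Met.
  (e) The claim is an employment claim, not a consumer claim. Satisfied.
Only condition (b) fails.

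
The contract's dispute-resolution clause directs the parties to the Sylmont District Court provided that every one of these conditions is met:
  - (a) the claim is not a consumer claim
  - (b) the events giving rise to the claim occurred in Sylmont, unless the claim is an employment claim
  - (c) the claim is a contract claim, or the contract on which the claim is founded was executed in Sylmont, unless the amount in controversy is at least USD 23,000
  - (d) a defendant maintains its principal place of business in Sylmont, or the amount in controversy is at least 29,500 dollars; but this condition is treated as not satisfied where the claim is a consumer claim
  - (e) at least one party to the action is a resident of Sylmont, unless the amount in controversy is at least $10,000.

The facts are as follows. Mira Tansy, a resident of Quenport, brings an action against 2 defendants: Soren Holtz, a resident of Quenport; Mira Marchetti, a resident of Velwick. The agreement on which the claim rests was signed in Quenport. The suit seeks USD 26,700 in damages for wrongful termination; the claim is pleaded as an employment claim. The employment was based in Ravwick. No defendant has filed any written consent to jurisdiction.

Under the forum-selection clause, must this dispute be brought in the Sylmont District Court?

The Sylmont District Court:
  (a) The claim is an employment claim, not a consumer claim. Met.
  (b) The operative events occurred in Ravwick, not Sylmont. However, the claim is an employment claim, so the 'unless' proviso supplies this condition. Met.
  (c) The claim is an employment claim, not a contract claim; the contract was executed in Quenport, not Sylmont — every alternative fails. The proviso rescues it, though: the amount in controversy is USD 26,700, which meets the $23,000 floor. Condition met.
  (d) No defendant is a corporation; the amount in controversy is 26,700 dollars, below the USD 29,500 floor — none of the alternatives is met. Fails.
  (e) No party resides in Sylmont. However, the amount in controversy is 26,700 dollars, which meets the USD 10,000 floor, so the 'unless' proviso supplies this condition. Met.
  → The clause does not apply.

No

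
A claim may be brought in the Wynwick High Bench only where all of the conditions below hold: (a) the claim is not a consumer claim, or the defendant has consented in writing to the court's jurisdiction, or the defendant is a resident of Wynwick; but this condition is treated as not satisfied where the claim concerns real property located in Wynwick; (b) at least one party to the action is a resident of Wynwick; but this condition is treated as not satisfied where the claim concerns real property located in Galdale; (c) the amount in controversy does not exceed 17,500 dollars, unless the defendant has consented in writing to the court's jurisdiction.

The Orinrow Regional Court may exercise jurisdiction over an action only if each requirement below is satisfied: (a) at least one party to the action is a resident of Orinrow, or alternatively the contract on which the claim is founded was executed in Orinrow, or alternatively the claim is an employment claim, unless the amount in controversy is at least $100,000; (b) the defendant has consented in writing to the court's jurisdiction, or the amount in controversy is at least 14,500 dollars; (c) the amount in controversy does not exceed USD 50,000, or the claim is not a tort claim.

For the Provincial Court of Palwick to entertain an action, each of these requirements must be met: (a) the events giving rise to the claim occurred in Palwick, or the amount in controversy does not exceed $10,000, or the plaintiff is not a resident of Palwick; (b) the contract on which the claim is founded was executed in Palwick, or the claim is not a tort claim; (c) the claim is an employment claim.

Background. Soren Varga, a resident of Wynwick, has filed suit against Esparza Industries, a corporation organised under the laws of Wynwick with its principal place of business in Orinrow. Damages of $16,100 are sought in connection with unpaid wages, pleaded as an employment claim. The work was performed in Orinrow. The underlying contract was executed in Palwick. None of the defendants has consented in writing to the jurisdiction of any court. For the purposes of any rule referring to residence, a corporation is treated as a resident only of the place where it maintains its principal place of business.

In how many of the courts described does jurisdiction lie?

3

The Wynwick High Bench:
  (a) The claim is an employment claim, not a consumer claim — that alternative is enough. The carve-out does not apply: the claim does not concern real property. Condition met.
  (b) Soren Varga resides in Wynwick. The carve-out does not apply: the claim does not concern real property. Satisfied.
  (c) The amount in controversy is 16,100 dollars, within the $17,500 ceiling. Met.
  → The court has jurisdiction.
The Orinrow Regional Court:
  (a) Esparza Industries resides in Orinrow, so this disjunct is met. Satisfied.
  (b) The amount in controversy is USD 16,100, which meets the USD 14,500 floor — that alternative is enough. Satisfied.
  (c) The amount in controversy is USD 16,100, within the 50,000 dollars ceiling, so one alternative holds. Condition met.
  → Jurisdiction lies.
The Provincial Court of Palwick:
  (a) The plaintiff resides in Wynwick, which is not Palwick, so one alternative holds. Condition met.
  (b) The contract was executed in Palwick, which satisfies one of the alternatives. Satisfied.
  (c) The claim is an employment claim. Satisfied.
  → The court has jurisdiction.
Courts with jurisdiction: the Wynwick High Bench, the Orinrow Regional Court, the Provincial Court of Palwick — 3 in total.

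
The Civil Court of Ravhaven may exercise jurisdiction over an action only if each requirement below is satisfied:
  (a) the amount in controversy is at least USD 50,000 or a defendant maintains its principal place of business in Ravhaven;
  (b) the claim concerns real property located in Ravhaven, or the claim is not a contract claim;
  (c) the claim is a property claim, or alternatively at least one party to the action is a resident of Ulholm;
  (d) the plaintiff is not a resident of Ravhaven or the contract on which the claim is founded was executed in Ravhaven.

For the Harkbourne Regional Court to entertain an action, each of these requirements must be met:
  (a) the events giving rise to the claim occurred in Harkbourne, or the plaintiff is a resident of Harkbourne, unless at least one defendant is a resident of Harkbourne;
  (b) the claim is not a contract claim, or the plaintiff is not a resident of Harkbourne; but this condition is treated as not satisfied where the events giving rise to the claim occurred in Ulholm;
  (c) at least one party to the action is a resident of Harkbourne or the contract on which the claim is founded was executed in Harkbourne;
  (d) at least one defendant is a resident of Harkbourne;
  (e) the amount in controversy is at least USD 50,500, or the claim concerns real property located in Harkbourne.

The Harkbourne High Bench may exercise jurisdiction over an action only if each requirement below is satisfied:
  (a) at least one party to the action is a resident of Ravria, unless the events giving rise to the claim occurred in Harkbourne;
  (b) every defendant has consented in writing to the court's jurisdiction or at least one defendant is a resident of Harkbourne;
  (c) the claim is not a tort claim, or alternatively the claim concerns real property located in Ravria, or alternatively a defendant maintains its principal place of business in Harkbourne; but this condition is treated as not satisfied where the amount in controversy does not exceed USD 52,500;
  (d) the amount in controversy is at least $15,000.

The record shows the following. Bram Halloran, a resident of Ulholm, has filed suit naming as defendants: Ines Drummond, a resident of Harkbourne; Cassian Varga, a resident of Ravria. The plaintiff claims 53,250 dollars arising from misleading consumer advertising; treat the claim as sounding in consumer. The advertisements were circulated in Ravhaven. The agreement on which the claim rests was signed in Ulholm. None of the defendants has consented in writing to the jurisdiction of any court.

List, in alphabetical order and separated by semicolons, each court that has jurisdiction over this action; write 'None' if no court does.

The Civil Court of Ravhaven:
  (a) The amount in controversy is USD 53,250, which meets the $50,000 floor, so this disjunct is met. Satisfied.
  (b) The claim is a consumer claim, not a contract claim, so one alternative holds. Met.
  (c) Bram Halloran resides in Ulholm, so one alternative holds. Condition met.
  (d) The plaintiff resides in Ulholm, which is not Ravhaven — that alternative is enough. Met.
  → Every requirement is satisfied — jurisdiction.
The Harkbourne Regional Court:
  (a) The operative events occurred in Ravhaven, not Harkbourne; the plaintiff resides in Ulholm, not Harkbourne — every alternative fails. But Ines Drummond resides in Harkbourne, and the 'unless' clause therefore excuses the requirement. Met.
  (b) The claim is a consumer claim, not a contract claim, so this disjunct is met. And the carve-out is inapplicable — the operative events occurred in Ravhaven, not Ulholm. Met.
  (c) Ines Drummond resides in Harkbourne — that alternative is enough. Met.
  (d) Ines Drummond resides in Harkbourne. Met.
  (e) The amount in controversy is USD 53,250, which meets the $50,500 floor — that alternative is enough. Satisfied.
  → All conditions met; jurisdiction exists.
The Harkbourne High Bench:
  (a) Cassian Varga resides in Ravria. Met.
  (b) Ines Drummond resides in Harkbourne, so this disjunct is met. Met.
  (c) The claim is a consumer claim, not a tort claim, which satisfies one of the alternatives. The exception is not triggered, since the amount in controversy is $53,250, above the USD 52,500 ceiling. Met.
  (d) The amount in controversy is $53,250, which meets the USD 15,000 floor. Satisfied.
  → Jurisdiction lies.

the Civil Court of Ravhaven; the Harkbourne High Bench; the Harkbourne Regional Court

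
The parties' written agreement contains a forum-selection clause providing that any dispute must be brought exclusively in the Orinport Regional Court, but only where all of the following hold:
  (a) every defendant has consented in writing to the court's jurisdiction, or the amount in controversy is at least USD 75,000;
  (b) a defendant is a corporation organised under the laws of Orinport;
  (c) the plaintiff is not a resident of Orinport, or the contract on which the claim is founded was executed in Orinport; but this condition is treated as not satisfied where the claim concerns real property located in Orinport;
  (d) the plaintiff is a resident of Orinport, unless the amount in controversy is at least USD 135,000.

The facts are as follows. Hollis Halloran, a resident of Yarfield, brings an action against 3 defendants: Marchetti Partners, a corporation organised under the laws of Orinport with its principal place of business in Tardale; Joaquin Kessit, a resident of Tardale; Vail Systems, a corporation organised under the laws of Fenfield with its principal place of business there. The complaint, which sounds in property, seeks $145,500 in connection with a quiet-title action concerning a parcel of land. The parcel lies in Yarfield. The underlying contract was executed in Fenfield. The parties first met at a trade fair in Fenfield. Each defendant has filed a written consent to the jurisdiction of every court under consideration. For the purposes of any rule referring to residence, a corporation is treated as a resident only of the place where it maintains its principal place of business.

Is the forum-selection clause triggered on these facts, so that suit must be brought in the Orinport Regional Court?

The Orinport Regional Court:
  (a) Every defendant has filed written consent, so this disjunct is met. Satisfied.
  (b) Marchetti Partners is organised under the laws of Orinport. Satisfied.
  (c) The plaintiff resides in Yarfield, which is not Orinport, so this disjunct is met. And the carve-out is inapplicable — the property lies in Yarfield, not Orinport. Satisfied.
  (d) The plaintiff resides in Yarfield, not Orinport. But the amount in controversy is USD 145,500, which meets the $135,000 floor, and the 'unless' clause therefore excuses the requirement. Satisfied.
  → The clause applies.

Yes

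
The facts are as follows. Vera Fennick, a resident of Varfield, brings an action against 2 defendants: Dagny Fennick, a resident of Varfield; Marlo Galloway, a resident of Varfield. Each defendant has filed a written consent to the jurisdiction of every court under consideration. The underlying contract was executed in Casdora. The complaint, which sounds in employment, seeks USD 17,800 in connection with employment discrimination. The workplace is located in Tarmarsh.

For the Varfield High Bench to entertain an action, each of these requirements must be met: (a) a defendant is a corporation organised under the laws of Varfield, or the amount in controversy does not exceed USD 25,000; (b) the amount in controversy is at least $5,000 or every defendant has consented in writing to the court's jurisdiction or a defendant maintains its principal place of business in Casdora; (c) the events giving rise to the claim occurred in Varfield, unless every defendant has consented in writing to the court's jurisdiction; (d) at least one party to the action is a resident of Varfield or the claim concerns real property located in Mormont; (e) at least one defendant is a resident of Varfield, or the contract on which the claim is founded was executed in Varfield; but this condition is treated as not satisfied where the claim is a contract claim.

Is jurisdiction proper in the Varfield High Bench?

Yes

The Varfield High Bench:
  (a) The amount in controversy is $17,800, within the 25,000 dollars ceiling, which satisfies one of the alternatives. Met.
  (b) The amount in controversy is $17,800, which meets the $5,000 floor, so this disjunct is met. Condition met.
  (c) The operative events occurred in Tarmarsh, not Varfield. However, every defendant has filed written consent, so the 'unless' proviso supplies this condition. Satisfied.
  (d) Vera Fennick resides in Varfield, so this disjunct is met. Met.
  (e) Dagny Fennick resides in Varfield, which satisfies one of the alternatives. And the carve-out is inapplicable — the claim is an employment claim, not a contract claim. Condition met.
  → Every requirement is satisfied — jurisdiction.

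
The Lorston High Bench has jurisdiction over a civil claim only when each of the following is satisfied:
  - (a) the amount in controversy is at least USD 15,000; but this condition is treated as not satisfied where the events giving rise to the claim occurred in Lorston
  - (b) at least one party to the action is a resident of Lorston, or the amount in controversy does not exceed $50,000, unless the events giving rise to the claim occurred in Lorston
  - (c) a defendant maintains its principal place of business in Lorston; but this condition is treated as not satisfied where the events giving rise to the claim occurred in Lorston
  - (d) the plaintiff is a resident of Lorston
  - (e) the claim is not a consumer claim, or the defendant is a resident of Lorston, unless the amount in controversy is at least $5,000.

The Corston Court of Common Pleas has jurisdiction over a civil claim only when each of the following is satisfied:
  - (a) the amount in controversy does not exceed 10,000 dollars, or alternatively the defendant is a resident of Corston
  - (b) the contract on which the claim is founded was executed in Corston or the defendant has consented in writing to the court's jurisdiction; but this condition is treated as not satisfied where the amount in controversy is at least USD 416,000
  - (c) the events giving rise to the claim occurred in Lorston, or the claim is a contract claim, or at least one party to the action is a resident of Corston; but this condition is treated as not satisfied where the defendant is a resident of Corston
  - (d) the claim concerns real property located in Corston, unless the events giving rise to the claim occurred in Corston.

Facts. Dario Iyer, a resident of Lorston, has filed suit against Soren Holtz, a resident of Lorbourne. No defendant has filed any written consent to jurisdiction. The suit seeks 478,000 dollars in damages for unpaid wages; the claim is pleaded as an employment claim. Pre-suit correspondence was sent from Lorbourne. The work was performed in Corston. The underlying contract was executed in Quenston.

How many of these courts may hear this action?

0

The Lorston High Bench:
  (a) The amount in controversy is USD 478,000, which meets the USD 15,000 floor. The carve-out does not apply: the operative events occurred in Corston, not Lorston. Condition met.
  (b) Dario Iyer resides in Lorston, so this disjunct is met. Condition met.
  (c) No defendant is a corporation. Fails.
  (d) The plaintiff resides in Lorston. Met.
  (e) The claim is an employment claim, not a consumer claim, so one alternative holds. Met.
  → The court lacks jurisdiction.
The Corston Court of Common Pleas:
  (a) The amount in controversy is 478,000 dollars, above the USD 10,000 ceiling; the defendant resides in Lorbourne, not Corston — none of the alternatives is met. Not satisfied.
  (b) The contract was executed in Quenston, not Corston; no such written consent has been filed — none of the alternatives is met. Not satisfied.
  (c) The operative events occurred in Corston, not Lorston; the claim is an employment claim, not a contract claim; no party resides in Corston — none of the alternatives is met. Condition not met.
  (d) The claim does not concern real property. The proviso rescues it, though: the operative events occurred in Corston. Met.
  → No jurisdiction.
No court satisfies all of its conditions.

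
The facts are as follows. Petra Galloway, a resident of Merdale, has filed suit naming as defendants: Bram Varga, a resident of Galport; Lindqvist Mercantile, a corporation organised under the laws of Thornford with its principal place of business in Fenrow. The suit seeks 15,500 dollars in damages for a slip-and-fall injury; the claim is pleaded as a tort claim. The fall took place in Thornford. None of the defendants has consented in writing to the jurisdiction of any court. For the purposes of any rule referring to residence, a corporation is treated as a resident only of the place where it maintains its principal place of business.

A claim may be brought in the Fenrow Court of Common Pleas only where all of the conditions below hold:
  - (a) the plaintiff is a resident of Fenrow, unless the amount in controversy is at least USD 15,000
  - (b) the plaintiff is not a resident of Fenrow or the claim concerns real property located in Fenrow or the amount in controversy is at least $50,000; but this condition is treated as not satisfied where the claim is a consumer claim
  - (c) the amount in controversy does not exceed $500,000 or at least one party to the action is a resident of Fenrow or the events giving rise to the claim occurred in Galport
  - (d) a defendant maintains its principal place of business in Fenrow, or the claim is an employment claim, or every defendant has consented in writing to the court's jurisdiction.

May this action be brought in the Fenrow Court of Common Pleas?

Yes

The Fenrow Court of Common Pleas:
  (a) The plaintiff resides in Merdale, not Fenrow. However, the amount in controversy is USD 15,500, which meets the $15,000 floor, so the 'unless' proviso supplies this condition. Condition met.
  (b) The plaintiff resides in Merdale, which is not Fenrow, which satisfies one of the alternatives. And the carve-out is inapplicable — the claim is a tort claim, not a consumer claim. Met.
  (c) The amount in controversy is $15,500, within the $500,000 ceiling, so one alternative holds. Satisfied.
  (d) Lindqvist Mercantile has its principal place of business in Fenrow, which satisfies one of the alternatives. Condition met.
  → The court has jurisdiction.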